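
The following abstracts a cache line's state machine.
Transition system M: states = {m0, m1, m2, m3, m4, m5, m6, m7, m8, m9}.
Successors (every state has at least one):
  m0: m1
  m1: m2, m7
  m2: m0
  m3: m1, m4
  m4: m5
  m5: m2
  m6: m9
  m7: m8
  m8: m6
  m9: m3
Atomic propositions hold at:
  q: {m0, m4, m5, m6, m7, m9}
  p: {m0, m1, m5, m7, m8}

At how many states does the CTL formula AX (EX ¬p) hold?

6

Sat(¬p) = {m2, m3, m4, m6, m9}
Sat(EX ¬p) = {s : some successor in {m2, m3, m4, m6, m9}} = {m1, m3, m5, m6, m8, m9}
Sat(AX (EX ¬p)) = {s : every successor in {m1, m3, m5, m6, m8, m9}} = {m0, m4, m6, m7, m8, m9}
|Sat(AX (EX ¬p))| = |{m0, m4, m6, m7, m8, m9}| = 6.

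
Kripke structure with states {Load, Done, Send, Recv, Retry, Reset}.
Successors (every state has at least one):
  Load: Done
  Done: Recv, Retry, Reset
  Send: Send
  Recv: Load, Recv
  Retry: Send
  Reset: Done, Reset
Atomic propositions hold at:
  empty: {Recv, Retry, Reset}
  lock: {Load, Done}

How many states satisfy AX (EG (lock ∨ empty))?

3

Sat(lock ∨ empty) = {Load, Done, Recv, Retry, Reset}
EG (lock ∨ empty): greatest fixpoint, start Z0 = {Load, Done, Recv, Retry, Reset}, keep only states in Sat with some successor in Z. Z1 = {Load, Done, Recv, Reset}; fixed.
Sat(EG (lock ∨ empty)) = {Load, Done, Recv, Reset}
Sat(AX (EG (lock ∨ empty))) = {s : every successor in {Load, Done, Recv, Reset}} = {Load, Recv, Reset}
|Sat(AX (EG (lock ∨ empty)))| = |{Load, Recv, Reset}| = 3.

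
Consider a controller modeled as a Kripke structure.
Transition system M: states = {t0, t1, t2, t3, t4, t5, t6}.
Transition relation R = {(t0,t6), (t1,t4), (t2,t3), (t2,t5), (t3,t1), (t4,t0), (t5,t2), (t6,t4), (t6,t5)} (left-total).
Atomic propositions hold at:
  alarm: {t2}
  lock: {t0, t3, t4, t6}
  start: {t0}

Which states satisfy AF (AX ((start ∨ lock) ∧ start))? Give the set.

{t1, t3, t4}

Sat(start ∨ lock) = {t0, t3, t4, t6}
Sat((start ∨ lock) ∧ start) = {t0}
Sat(AX ((start ∨ lock) ∧ start)) = {s : every successor in {t0}} = {t4}
AF (AX ((start ∨ lock) ∧ start)): least fixpoint, start Z0 = {t4}, add states with every successor in Z. Z1 = {t1, t4}; Z2 = {t1, t3, t4}; fixed.
Sat(AF (AX ((start ∨ lock) ∧ start))) = {t1, t3, t4}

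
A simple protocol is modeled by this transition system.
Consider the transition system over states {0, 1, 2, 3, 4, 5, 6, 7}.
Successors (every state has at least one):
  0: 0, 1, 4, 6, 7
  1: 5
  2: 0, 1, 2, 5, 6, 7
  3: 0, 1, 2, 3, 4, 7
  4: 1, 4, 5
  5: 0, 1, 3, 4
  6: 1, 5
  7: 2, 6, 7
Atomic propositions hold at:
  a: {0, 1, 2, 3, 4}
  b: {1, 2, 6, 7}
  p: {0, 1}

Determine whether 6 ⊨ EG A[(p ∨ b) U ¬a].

Yes

Sat(p ∨ b) = {0, 1, 2, 6, 7}
Sat(¬a) = {5, 6, 7}
A[(p ∨ b) U ¬a]: least fixpoint, start Z0 = Sat(¬a) = {5, 6, 7}, add states in Sat(p ∨ b) with every successor in Z. Z1 = {1, 5, 6, 7}; fixed.
Sat(A[(p ∨ b) U ¬a]) = {1, 5, 6, 7}
EG A[(p ∨ b) U ¬a]: greatest fixpoint, start Z0 = {1, 5, 6, 7}, keep only states in Sat with some successor in Z. Already a fixed point.
Sat(EG A[(p ∨ b) U ¬a]) = {1, 5, 6, 7}
6 ∈ Sat(EG A[(p ∨ b) U ¬a]) = {1, 5, 6, 7}, so the formula holds at 6.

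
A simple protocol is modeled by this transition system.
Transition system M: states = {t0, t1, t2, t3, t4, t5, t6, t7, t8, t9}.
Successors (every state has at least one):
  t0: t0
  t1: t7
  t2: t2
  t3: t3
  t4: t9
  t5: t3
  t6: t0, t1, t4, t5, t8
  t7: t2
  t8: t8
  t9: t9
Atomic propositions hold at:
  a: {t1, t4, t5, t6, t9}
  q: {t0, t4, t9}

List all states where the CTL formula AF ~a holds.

{t0, t1, t2, t3, t5, t7, t8}

Sat(~a) = {t0, t2, t3, t7, t8}
AF ~a: least fixpoint, start Z0 = {t0, t2, t3, t7, t8}, add states with every successor in Z. Z1 = {t0, t1, t2, t3, t5, t7, t8}; fixed.
Sat(AF ~a) = {t0, t1, t2, t3, t5, t7, t8}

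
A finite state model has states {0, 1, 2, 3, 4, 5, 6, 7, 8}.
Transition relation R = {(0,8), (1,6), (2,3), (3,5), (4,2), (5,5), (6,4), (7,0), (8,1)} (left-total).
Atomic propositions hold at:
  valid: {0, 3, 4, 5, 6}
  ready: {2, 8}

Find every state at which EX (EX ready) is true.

{6, 7}

Sat(EX ready) = {s : some successor in {2, 8}} = {0, 4}
Sat(EX (EX ready)) = {s : some successor in {0, 4}} = {6, 7}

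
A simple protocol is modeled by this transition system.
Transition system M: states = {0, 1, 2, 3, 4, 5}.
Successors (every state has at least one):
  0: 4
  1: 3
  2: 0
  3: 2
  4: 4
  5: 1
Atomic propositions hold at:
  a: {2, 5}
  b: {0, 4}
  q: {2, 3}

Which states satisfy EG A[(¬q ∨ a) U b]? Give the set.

Sat(¬q) = {0, 1, 4, 5}
Sat(¬q ∨ a) = {0, 1, 2, 4, 5}
A[(¬q ∨ a) U b]: least fixpoint, start Z0 = Sat(b) = {0, 4}, add states in Sat(¬q ∨ a) with every successor in Z. Z1 = {0, 2, 4}; fixed.
Sat(A[(¬q ∨ a) U b]) = {0, 2, 4}
EG A[(¬q ∨ a) U b]: greatest fixpoint, start Z0 = {0, 2, 4}, keep only states in Sat with some successor in Z. Already a fixed point.
Sat(EG A[(¬q ∨ a) U b]) = {0, 2, 4}

{0, 2, 4}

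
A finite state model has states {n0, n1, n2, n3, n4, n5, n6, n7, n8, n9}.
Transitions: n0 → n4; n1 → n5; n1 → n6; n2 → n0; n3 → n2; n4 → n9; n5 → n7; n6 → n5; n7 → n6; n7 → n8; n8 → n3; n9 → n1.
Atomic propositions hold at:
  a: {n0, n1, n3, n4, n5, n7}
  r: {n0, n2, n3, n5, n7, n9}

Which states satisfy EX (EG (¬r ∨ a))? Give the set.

Sat(¬r) = {n1, n4, n6, n8}
Sat(¬r ∨ a) = {n0, n1, n3, n4, n5, n6, n7, n8}
EG (¬r ∨ a): greatest fixpoint, start Z0 = {n0, n1, n3, n4, n5, n6, n7, n8}, keep only states in Sat with some successor in Z. Z1 = {n0, n1, n5, n6, n7, n8}; Z2 = {n1, n5, n6, n7}; fixed.
Sat(EG (¬r ∨ a)) = {n1, n5, n6, n7}
Sat(EX (EG (¬r ∨ a))) = {s : some successor in {n1, n5, n6, n7}} = {n1, n5, n6, n7, n9}

{n1, n5, n6, n7, n9}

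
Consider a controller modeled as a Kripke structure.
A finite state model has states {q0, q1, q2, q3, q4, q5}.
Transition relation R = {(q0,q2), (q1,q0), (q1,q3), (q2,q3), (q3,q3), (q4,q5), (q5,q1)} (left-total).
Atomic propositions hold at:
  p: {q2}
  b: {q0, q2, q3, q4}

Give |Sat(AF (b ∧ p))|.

Sat(b ∧ p) = {q2}
AF (b ∧ p): least fixpoint, start Z0 = {q2}, add states with every successor in Z. Z1 = {q0, q2}; fixed.
Sat(AF (b ∧ p)) = {q0, q2}
|Sat(AF (b ∧ p))| = |{q0, q2}| = 2.

2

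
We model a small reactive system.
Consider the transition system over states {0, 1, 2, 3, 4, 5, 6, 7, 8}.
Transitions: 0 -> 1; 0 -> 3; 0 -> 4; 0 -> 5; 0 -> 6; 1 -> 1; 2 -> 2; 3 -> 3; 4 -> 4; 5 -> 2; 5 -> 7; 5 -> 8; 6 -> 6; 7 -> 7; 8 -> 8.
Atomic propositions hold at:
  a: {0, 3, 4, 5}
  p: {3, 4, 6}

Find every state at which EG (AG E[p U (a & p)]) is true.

Sat(a & p) = {3, 4}
E[p U (a & p)]: least fixpoint, start Z0 = Sat((a & p)) = {3, 4}, add states in Sat(p) with some successor in Z. Already a fixed point.
Sat(E[p U (a & p)]) = {3, 4}
AG E[p U (a & p)]: greatest fixpoint, start Z0 = {3, 4}, keep only states in Sat with every successor in Z. Already a fixed point.
Sat(AG E[p U (a & p)]) = {3, 4}
EG (AG E[p U (a & p)]): greatest fixpoint, start Z0 = {3, 4}, keep only states in Sat with some successor in Z. Already a fixed point.
Sat(EG (AG E[p U (a & p)])) = {3, 4}

{3, 4}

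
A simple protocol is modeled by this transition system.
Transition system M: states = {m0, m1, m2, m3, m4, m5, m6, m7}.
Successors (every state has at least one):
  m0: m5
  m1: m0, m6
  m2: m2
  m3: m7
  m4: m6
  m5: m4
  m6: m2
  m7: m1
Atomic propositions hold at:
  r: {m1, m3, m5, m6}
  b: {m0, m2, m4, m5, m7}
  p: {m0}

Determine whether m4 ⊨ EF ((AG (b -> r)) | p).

Sat(b -> r) = {m1, m3, m5, m6}
AG (b -> r): greatest fixpoint, start Z0 = {m1, m3, m5, m6}, keep only states in Sat with every successor in Z. Z1 = ∅; fixed.
Sat(AG (b -> r)) = ∅
Sat((AG (b -> r)) | p) = {m0}
EF ((AG (b -> r)) | p): least fixpoint, start Z0 = {m0}, add states with some successor in Z. Z1 = {m0, m1}; Z2 = {m0, m1, m7}; Z3 = {m0, m1, m3, m7}; fixed.
Sat(EF ((AG (b -> r)) | p)) = {m0, m1, m3, m7}
m4 ∉ Sat(EF ((AG (b -> r)) | p)) = {m0, m1, m3, m7}, so the formula does not hold at m4.

No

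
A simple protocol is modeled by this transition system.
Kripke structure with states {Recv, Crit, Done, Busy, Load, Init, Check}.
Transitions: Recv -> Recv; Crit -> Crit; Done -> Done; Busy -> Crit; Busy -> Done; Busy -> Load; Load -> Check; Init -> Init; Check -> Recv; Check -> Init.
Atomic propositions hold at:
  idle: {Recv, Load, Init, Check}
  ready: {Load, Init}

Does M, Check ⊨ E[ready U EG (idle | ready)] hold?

Yes

Sat(idle | ready) = {Recv, Load, Init, Check}
EG (idle | ready): greatest fixpoint, start Z0 = {Recv, Load, Init, Check}, keep only states in Sat with some successor in Z. Already a fixed point.
Sat(EG (idle | ready)) = {Recv, Load, Init, Check}
E[ready U EG (idle | ready)]: least fixpoint, start Z0 = Sat(EG (idle | ready)) = {Recv, Load, Init, Check}, add states in Sat(ready) with some successor in Z. Already a fixed point.
Sat(E[ready U EG (idle | ready)]) = {Recv, Load, Init, Check}
Check ∈ Sat(E[ready U EG (idle | ready)]) = {Recv, Load, Init, Check}, so the formula holds at Check.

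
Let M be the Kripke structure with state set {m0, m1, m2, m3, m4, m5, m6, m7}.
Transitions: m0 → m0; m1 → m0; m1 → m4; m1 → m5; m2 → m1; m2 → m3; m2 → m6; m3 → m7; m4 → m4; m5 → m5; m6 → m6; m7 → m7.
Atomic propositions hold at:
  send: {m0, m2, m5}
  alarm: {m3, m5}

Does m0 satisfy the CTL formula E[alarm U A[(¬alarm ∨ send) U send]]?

Yes

Sat(¬alarm) = {m0, m1, m2, m4, m6, m7}
Sat(¬alarm ∨ send) = {m0, m1, m2, m4, m5, m6, m7}
A[(¬alarm ∨ send) U send]: least fixpoint, start Z0 = Sat(send) = {m0, m2, m5}, add states in Sat(¬alarm ∨ send) with every successor in Z. Already a fixed point.
Sat(A[(¬alarm ∨ send) U send]) = {m0, m2, m5}
E[alarm U A[(¬alarm ∨ send) U send]]: least fixpoint, start Z0 = Sat(A[(¬alarm ∨ send) U send]) = {m0, m2, m5}, add states in Sat(alarm) with some successor in Z. Already a fixed point.
Sat(E[alarm U A[(¬alarm ∨ send) U send]]) = {m0, m2, m5}
m0 ∈ Sat(E[alarm U A[(¬alarm ∨ send) U send]]) = {m0, m2, m5}, so the formula holds at m0.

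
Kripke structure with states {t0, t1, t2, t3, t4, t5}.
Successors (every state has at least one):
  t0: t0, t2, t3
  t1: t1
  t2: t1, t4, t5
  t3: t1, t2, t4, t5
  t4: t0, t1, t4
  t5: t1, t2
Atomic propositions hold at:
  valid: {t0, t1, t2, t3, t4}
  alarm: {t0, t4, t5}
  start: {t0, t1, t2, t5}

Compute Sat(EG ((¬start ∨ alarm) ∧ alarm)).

Sat(¬start) = {t3, t4}
Sat(¬start ∨ alarm) = {t0, t3, t4, t5}
Sat((¬start ∨ alarm) ∧ alarm) = {t0, t4, t5}
EG ((¬start ∨ alarm) ∧ alarm): greatest fixpoint, start Z0 = {t0, t4, t5}, keep only states in Sat with some successor in Z. Z1 = {t0, t4}; fixed.
Sat(EG ((¬start ∨ alarm) ∧ alarm)) = {t0, t4}

{t0, t4}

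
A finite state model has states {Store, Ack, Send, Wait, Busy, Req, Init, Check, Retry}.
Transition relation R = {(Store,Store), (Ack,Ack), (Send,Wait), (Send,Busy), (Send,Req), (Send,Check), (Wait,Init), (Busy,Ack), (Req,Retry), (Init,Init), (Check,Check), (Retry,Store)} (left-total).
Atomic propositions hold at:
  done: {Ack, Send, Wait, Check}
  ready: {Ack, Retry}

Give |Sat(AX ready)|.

3

Sat(AX ready) = {s : every successor in {Ack, Retry}} = {Ack, Busy, Req}
|Sat(AX ready)| = |{Ack, Busy, Req}| = 3.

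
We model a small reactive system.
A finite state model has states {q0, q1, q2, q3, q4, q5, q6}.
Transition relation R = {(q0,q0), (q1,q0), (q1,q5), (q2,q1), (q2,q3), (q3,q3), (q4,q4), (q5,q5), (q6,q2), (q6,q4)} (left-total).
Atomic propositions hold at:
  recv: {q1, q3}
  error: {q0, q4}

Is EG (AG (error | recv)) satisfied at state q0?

Sat(error | recv) = {q0, q1, q3, q4}
AG (error | recv): greatest fixpoint, start Z0 = {q0, q1, q3, q4}, keep only states in Sat with every successor in Z. Z1 = {q0, q3, q4}; fixed.
Sat(AG (error | recv)) = {q0, q3, q4}
EG (AG (error | recv)): greatest fixpoint, start Z0 = {q0, q3, q4}, keep only states in Sat with some successor in Z. Already a fixed point.
Sat(EG (AG (error | recv))) = {q0, q3, q4}
q0 ∈ Sat(EG (AG (error | recv))) = {q0, q3, q4}, so the formula holds at q0.

Yes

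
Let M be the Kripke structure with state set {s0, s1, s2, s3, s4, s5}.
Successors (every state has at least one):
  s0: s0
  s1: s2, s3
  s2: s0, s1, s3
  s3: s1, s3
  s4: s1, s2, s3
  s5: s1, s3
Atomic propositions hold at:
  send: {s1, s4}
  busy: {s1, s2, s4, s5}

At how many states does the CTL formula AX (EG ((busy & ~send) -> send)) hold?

4

Sat(~send) = {s0, s2, s3, s5}
Sat(busy & ~send) = {s2, s5}
Sat((busy & ~send) -> send) = {s0, s1, s3, s4}
EG ((busy & ~send) -> send): greatest fixpoint, start Z0 = {s0, s1, s3, s4}, keep only states in Sat with some successor in Z. Already a fixed point.
Sat(EG ((busy & ~send) -> send)) = {s0, s1, s3, s4}
Sat(AX (EG ((busy & ~send) -> send))) = {s : every successor in {s0, s1, s3, s4}} = {s0, s2, s3, s5}
|Sat(AX (EG ((busy & ~send) -> send)))| = |{s0, s2, s3, s5}| = 4.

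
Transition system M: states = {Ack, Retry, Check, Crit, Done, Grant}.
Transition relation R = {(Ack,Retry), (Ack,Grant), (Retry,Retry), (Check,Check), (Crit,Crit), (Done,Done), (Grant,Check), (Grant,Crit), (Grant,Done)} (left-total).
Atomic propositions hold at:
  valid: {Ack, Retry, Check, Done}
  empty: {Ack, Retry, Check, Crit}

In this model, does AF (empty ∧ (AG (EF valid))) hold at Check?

EF valid: least fixpoint, start Z0 = {Ack, Retry, Check, Done}, add states with some successor in Z. Z1 = {Ack, Retry, Check, Done, Grant}; fixed.
Sat(EF valid) = {Ack, Retry, Check, Done, Grant}
AG (EF valid): greatest fixpoint, start Z0 = {Ack, Retry, Check, Done, Grant}, keep only states in Sat with every successor in Z. Z1 = {Ack, Retry, Check, Done}; Z2 = {Retry, Check, Done}; fixed.
Sat(AG (EF valid)) = {Retry, Check, Done}
Sat(empty ∧ (AG (EF valid))) = {Retry, Check}
AF (empty ∧ (AG (EF valid))): least fixpoint, start Z0 = {Retry, Check}, add states with every successor in Z. Already a fixed point.
Sat(AF (empty ∧ (AG (EF valid)))) = {Retry, Check}
Check ∈ Sat(AF (empty ∧ (AG (EF valid)))) = {Retry, Check}, so the formula holds at Check.

Yes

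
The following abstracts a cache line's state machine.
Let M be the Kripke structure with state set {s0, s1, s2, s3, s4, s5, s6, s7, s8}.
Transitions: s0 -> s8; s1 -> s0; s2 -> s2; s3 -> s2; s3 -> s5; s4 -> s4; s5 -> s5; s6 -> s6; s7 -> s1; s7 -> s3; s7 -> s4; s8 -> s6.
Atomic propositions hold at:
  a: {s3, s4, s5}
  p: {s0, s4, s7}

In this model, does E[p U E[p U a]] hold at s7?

Yes

E[p U a]: least fixpoint, start Z0 = Sat(a) = {s3, s4, s5}, add states in Sat(p) with some successor in Z. Z1 = {s3, s4, s5, s7}; fixed.
Sat(E[p U a]) = {s3, s4, s5, s7}
E[p U E[p U a]]: least fixpoint, start Z0 = Sat(E[p U a]) = {s3, s4, s5, s7}, add states in Sat(p) with some successor in Z. Already a fixed point.
Sat(E[p U E[p U a]]) = {s3, s4, s5, s7}
s7 ∈ Sat(E[p U E[p U a]]) = {s3, s4, s5, s7}, so the formula holds at s7.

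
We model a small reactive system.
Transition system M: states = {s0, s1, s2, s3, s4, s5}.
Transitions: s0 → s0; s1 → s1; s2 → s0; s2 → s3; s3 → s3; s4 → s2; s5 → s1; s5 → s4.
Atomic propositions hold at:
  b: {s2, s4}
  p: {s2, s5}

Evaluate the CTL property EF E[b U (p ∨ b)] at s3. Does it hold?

No

Sat(p ∨ b) = {s2, s4, s5}
E[b U (p ∨ b)]: least fixpoint, start Z0 = Sat((p ∨ b)) = {s2, s4, s5}, add states in Sat(b) with some successor in Z. Already a fixed point.
Sat(E[b U (p ∨ b)]) = {s2, s4, s5}
EF E[b U (p ∨ b)]: least fixpoint, start Z0 = {s2, s4, s5}, add states with some successor in Z. Already a fixed point.
Sat(EF E[b U (p ∨ b)]) = {s2, s4, s5}
s3 ∉ Sat(EF E[b U (p ∨ b)]) = {s2, s4, s5}, so the formula does not hold at s3.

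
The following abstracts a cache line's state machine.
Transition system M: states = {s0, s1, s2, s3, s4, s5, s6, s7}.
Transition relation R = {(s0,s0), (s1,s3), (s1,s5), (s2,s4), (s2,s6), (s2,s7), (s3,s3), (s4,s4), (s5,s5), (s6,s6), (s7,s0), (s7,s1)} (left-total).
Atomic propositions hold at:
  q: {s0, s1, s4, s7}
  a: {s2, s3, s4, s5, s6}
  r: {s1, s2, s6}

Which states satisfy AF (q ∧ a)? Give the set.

{s4}

Sat(q ∧ a) = {s4}
AF (q ∧ a): least fixpoint, start Z0 = {s4}, add states with every successor in Z. Already a fixed point.
Sat(AF (q ∧ a)) = {s4}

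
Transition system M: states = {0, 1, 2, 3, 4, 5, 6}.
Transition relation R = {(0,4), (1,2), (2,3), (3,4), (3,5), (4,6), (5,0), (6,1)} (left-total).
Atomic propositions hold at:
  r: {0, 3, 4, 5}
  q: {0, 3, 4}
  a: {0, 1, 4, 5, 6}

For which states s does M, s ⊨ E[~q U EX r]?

Sat(~q) = {1, 2, 5, 6}
Sat(EX r) = {s : some successor in {0, 3, 4, 5}} = {0, 2, 3, 5}
E[~q U EX r]: least fixpoint, start Z0 = Sat(EX r) = {0, 2, 3, 5}, add states in Sat(~q) with some successor in Z. Z1 = {0, 1, 2, 3, 5}; Z2 = {0, 1, 2, 3, 5, 6}; fixed.
Sat(E[~q U EX r]) = {0, 1, 2, 3, 5, 6}

{0, 1, 2, 3, 5, 6}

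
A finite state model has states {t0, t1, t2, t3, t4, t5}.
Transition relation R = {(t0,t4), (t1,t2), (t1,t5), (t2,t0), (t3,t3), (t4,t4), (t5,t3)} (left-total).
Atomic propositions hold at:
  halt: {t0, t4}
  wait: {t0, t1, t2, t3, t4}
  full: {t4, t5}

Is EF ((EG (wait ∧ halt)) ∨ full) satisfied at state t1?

Sat(wait ∧ halt) = {t0, t4}
EG (wait ∧ halt): greatest fixpoint, start Z0 = {t0, t4}, keep only states in Sat with some successor in Z. Already a fixed point.
Sat(EG (wait ∧ halt)) = {t0, t4}
Sat((EG (wait ∧ halt)) ∨ full) = {t0, t4, t5}
EF ((EG (wait ∧ halt)) ∨ full): least fixpoint, start Z0 = {t0, t4, t5}, add states with some successor in Z. Z1 = {t0, t1, t2, t4, t5}; fixed.
Sat(EF ((EG (wait ∧ halt)) ∨ full)) = {t0, t1, t2, t4, t5}
t1 ∈ Sat(EF ((EG (wait ∧ halt)) ∨ full)) = {t0, t1, t2, t4, t5}, so the formula holds at t1.

Yes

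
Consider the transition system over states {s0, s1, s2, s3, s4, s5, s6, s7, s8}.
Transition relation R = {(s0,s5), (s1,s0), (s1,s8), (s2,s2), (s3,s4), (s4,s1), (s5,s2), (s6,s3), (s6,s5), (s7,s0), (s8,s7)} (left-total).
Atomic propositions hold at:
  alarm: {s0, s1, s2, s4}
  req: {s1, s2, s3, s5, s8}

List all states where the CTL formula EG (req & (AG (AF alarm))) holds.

AF alarm: least fixpoint, start Z0 = {s0, s1, s2, s4}, add states with every successor in Z. Z1 = {s0, s1, s2, s3, s4, s5, s7}; Z2 = {s0, s1, s2, s3, s4, s5, s6, s7, s8}; fixed.
Sat(AF alarm) = {s0, s1, s2, s3, s4, s5, s6, s7, s8}
AG (AF alarm): greatest fixpoint, start Z0 = {s0, s1, s2, s3, s4, s5, s6, s7, s8}, keep only states in Sat with every successor in Z. Already a fixed point.
Sat(AG (AF alarm)) = {s0, s1, s2, s3, s4, s5, s6, s7, s8}
Sat(req & (AG (AF alarm))) = {s1, s2, s3, s5, s8}
EG (req & (AG (AF alarm))): greatest fixpoint, start Z0 = {s1, s2, s3, s5, s8}, keep only states in Sat with some successor in Z. Z1 = {s1, s2, s5}; Z2 = {s2, s5}; fixed.
Sat(EG (req & (AG (AF alarm)))) = {s2, s5}

{s2, s5}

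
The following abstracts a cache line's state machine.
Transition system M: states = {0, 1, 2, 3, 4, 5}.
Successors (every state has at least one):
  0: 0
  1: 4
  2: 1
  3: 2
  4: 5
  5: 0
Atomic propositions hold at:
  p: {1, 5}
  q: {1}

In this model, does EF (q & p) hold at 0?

No

Sat(q & p) = {1}
EF (q & p): least fixpoint, start Z0 = {1}, add states with some successor in Z. Z1 = {1, 2}; Z2 = {1, 2, 3}; fixed.
Sat(EF (q & p)) = {1, 2, 3}
0 ∉ Sat(EF (q & p)) = {1, 2, 3}, so the formula does not hold at 0.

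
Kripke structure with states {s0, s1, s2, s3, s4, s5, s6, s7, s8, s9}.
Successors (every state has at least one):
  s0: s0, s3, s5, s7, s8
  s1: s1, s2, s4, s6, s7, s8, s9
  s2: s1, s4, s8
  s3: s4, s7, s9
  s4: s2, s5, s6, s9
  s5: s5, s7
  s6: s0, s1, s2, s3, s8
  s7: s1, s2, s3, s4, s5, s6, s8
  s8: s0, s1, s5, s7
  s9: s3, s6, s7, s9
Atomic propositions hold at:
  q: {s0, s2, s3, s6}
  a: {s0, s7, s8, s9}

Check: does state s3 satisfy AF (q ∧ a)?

Sat(q ∧ a) = {s0}
AF (q ∧ a): least fixpoint, start Z0 = {s0}, add states with every successor in Z. Already a fixed point.
Sat(AF (q ∧ a)) = {s0}
s3 ∉ Sat(AF (q ∧ a)) = {s0}, so the formula does not hold at s3.

No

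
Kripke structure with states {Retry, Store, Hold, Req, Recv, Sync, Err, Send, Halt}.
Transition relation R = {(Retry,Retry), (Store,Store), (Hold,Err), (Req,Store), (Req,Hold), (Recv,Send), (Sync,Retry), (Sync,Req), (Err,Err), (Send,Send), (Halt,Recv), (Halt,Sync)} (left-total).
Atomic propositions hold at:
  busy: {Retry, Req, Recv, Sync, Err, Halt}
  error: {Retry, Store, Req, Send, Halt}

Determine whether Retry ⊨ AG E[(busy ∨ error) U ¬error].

No

Sat(busy ∨ error) = {Retry, Store, Req, Recv, Sync, Err, Send, Halt}
Sat(¬error) = {Hold, Recv, Sync, Err}
E[(busy ∨ error) U ¬error]: least fixpoint, start Z0 = Sat(¬error) = {Hold, Recv, Sync, Err}, add states in Sat(busy ∨ error) with some successor in Z. Z1 = {Hold, Req, Recv, Sync, Err, Halt}; fixed.
Sat(E[(busy ∨ error) U ¬error]) = {Hold, Req, Recv, Sync, Err, Halt}
AG E[(busy ∨ error) U ¬error]: greatest fixpoint, start Z0 = {Hold, Req, Recv, Sync, Err, Halt}, keep only states in Sat with every successor in Z. Z1 = {Hold, Err, Halt}; Z2 = {Hold, Err}; fixed.
Sat(AG E[(busy ∨ error) U ¬error]) = {Hold, Err}
Retry ∉ Sat(AG E[(busy ∨ error) U ¬error]) = {Hold, Err}, so the formula does not hold at Retry.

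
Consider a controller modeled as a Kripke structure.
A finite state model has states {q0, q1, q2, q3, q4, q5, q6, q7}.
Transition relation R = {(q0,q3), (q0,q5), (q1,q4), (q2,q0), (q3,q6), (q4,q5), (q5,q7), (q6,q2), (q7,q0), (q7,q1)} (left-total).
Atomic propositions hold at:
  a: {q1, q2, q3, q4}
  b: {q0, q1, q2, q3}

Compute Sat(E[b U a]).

{q0, q1, q2, q3, q4}

E[b U a]: least fixpoint, start Z0 = Sat(a) = {q1, q2, q3, q4}, add states in Sat(b) with some successor in Z. Z1 = {q0, q1, q2, q3, q4}; fixed.
Sat(E[b U a]) = {q0, q1, q2, q3, q4}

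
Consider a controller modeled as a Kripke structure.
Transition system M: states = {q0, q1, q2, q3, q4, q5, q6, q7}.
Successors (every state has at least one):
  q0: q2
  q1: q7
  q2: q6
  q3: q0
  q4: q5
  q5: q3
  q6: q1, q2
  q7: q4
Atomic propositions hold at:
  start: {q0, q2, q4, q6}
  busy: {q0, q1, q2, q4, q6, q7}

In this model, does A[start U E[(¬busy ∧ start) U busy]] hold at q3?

No

Sat(¬busy) = {q3, q5}
Sat(¬busy ∧ start) = ∅
E[(¬busy ∧ start) U busy]: least fixpoint, start Z0 = Sat(busy) = {q0, q1, q2, q4, q6, q7}, add states in Sat(¬busy ∧ start) with some successor in Z. Already a fixed point.
Sat(E[(¬busy ∧ start) U busy]) = {q0, q1, q2, q4, q6, q7}
A[start U E[(¬busy ∧ start) U busy]]: least fixpoint, start Z0 = Sat(E[(¬busy ∧ start) U busy]) = {q0, q1, q2, q4, q6, q7}, add states in Sat(start) with every successor in Z. Already a fixed point.
Sat(A[start U E[(¬busy ∧ start) U busy]]) = {q0, q1, q2, q4, q6, q7}
q3 ∉ Sat(A[start U E[(¬busy ∧ start) U busy]]) = {q0, q1, q2, q4, q6, q7}, so the formula does not hold at q3.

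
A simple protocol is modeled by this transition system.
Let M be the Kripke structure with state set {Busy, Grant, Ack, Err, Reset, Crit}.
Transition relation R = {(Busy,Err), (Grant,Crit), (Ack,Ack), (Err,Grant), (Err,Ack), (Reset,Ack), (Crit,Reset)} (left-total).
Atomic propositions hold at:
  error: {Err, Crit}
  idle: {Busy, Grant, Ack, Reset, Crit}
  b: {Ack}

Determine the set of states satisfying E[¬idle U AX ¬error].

Sat(¬idle) = {Err}
Sat(¬error) = {Busy, Grant, Ack, Reset}
Sat(AX ¬error) = {s : every successor in {Busy, Grant, Ack, Reset}} = {Ack, Err, Reset, Crit}
E[¬idle U AX ¬error]: least fixpoint, start Z0 = Sat(AX ¬error) = {Ack, Err, Reset, Crit}, add states in Sat(¬idle) with some successor in Z. Already a fixed point.
Sat(E[¬idle U AX ¬error]) = {Ack, Err, Reset, Crit}

{Ack, Err, Reset, Crit}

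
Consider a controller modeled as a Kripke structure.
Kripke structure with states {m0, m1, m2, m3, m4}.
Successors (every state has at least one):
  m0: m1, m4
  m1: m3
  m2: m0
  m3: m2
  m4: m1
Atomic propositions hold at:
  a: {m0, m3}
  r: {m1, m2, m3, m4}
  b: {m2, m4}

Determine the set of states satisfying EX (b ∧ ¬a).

{m0, m3}

Sat(¬a) = {m1, m2, m4}
Sat(b ∧ ¬a) = {m2, m4}
Sat(EX (b ∧ ¬a)) = {s : some successor in {m2, m4}} = {m0, m3}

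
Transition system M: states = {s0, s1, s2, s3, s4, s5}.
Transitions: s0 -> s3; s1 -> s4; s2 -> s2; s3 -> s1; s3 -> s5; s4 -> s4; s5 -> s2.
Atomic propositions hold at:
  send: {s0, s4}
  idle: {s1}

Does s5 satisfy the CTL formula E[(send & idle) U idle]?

Sat(send & idle) = ∅
E[(send & idle) U idle]: least fixpoint, start Z0 = Sat(idle) = {s1}, add states in Sat(send & idle) with some successor in Z. Already a fixed point.
Sat(E[(send & idle) U idle]) = {s1}
s5 ∉ Sat(E[(send & idle) U idle]) = {s1}, so the formula does not hold at s5.

No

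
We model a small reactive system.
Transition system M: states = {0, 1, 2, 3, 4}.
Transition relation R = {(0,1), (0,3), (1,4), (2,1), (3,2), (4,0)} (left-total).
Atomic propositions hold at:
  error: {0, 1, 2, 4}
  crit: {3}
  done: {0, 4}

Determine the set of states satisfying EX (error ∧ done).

{1, 4}

Sat(error ∧ done) = {0, 4}
Sat(EX (error ∧ done)) = {s : some successor in {0, 4}} = {1, 4}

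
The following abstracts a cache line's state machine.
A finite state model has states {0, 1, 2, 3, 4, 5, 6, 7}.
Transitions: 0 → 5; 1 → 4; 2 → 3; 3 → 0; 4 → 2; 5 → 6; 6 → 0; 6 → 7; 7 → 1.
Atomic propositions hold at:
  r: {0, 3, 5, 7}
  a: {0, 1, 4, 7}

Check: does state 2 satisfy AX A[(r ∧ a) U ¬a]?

Yes

Sat(r ∧ a) = {0, 7}
Sat(¬a) = {2, 3, 5, 6}
A[(r ∧ a) U ¬a]: least fixpoint, start Z0 = Sat(¬a) = {2, 3, 5, 6}, add states in Sat(r ∧ a) with every successor in Z. Z1 = {0, 2, 3, 5, 6}; fixed.
Sat(A[(r ∧ a) U ¬a]) = {0, 2, 3, 5, 6}
Sat(AX A[(r ∧ a) U ¬a]) = {s : every successor in {0, 2, 3, 5, 6}} = {0, 2, 3, 4, 5}
2 ∈ Sat(AX A[(r ∧ a) U ¬a]) = {0, 2, 3, 4, 5}, so the formula holds at 2.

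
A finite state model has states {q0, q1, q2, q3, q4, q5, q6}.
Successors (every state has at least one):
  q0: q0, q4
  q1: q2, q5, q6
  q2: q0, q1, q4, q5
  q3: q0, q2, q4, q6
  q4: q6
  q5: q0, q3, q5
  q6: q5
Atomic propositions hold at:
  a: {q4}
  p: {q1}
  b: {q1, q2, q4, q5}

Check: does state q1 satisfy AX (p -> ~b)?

Yes

Sat(~b) = {q0, q3, q6}
Sat(p -> ~b) = {q0, q2, q3, q4, q5, q6}
Sat(AX (p -> ~b)) = {s : every successor in {q0, q2, q3, q4, q5, q6}} = {q0, q1, q3, q4, q5, q6}
q1 ∈ Sat(AX (p -> ~b)) = {q0, q1, q3, q4, q5, q6}, so the formula holds at q1.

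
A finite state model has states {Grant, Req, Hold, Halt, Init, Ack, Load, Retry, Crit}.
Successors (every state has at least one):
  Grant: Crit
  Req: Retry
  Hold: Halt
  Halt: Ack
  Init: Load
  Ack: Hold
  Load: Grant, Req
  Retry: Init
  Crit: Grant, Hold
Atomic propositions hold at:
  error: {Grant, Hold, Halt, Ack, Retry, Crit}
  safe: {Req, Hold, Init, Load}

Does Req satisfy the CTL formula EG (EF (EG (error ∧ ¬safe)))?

Sat(¬safe) = {Grant, Halt, Ack, Retry, Crit}
Sat(error ∧ ¬safe) = {Grant, Halt, Ack, Retry, Crit}
EG (error ∧ ¬safe): greatest fixpoint, start Z0 = {Grant, Halt, Ack, Retry, Crit}, keep only states in Sat with some successor in Z. Z1 = {Grant, Halt, Crit}; Z2 = {Grant, Crit}; fixed.
Sat(EG (error ∧ ¬safe)) = {Grant, Crit}
EF (EG (error ∧ ¬safe)): least fixpoint, start Z0 = {Grant, Crit}, add states with some successor in Z. Z1 = {Grant, Load, Crit}; Z2 = {Grant, Init, Load, Crit}; Z3 = {Grant, Init, Load, Retry, Crit}; Z4 = {Grant, Req, Init, Load, Retry, Crit}; fixed.
Sat(EF (EG (error ∧ ¬safe))) = {Grant, Req, Init, Load, Retry, Crit}
EG (EF (EG (error ∧ ¬safe))): greatest fixpoint, start Z0 = {Grant, Req, Init, Load, Retry, Crit}, keep only states in Sat with some successor in Z. Already a fixed point.
Sat(EG (EF (EG (error ∧ ¬safe)))) = {Grant, Req, Init, Load, Retry, Crit}
Req ∈ Sat(EG (EF (EG (error ∧ ¬safe)))) = {Grant, Req, Init, Load, Retry, Crit}, so the formula holds at Req.

Yes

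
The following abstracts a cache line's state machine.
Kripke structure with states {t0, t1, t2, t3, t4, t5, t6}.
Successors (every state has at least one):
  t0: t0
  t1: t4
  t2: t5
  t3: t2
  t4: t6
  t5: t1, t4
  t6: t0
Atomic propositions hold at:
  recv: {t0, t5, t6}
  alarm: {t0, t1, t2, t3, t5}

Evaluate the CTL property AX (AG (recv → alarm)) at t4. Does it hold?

No

Sat(recv → alarm) = {t0, t1, t2, t3, t4, t5}
AG (recv → alarm): greatest fixpoint, start Z0 = {t0, t1, t2, t3, t4, t5}, keep only states in Sat with every successor in Z. Z1 = {t0, t1, t2, t3, t5}; Z2 = {t0, t2, t3}; Z3 = {t0, t3}; Z4 = {t0}; fixed.
Sat(AG (recv → alarm)) = {t0}
Sat(AX (AG (recv → alarm))) = {s : every successor in {t0}} = {t0, t6}
t4 ∉ Sat(AX (AG (recv → alarm))) = {t0, t6}, so the formula does not hold at t4.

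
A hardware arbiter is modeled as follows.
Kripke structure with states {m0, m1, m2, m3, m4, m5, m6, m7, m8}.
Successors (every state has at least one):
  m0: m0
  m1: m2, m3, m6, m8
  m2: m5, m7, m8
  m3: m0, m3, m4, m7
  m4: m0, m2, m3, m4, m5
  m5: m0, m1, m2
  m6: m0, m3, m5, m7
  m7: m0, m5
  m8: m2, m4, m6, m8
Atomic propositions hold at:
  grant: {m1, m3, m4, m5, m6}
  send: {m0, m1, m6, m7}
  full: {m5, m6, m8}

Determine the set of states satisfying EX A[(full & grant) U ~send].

{m1, m2, m3, m4, m5, m6, m7, m8}

Sat(full & grant) = {m5, m6}
Sat(~send) = {m2, m3, m4, m5, m8}
A[(full & grant) U ~send]: least fixpoint, start Z0 = Sat(~send) = {m2, m3, m4, m5, m8}, add states in Sat(full & grant) with every successor in Z. Already a fixed point.
Sat(A[(full & grant) U ~send]) = {m2, m3, m4, m5, m8}
Sat(EX A[(full & grant) U ~send]) = {s : some successor in {m2, m3, m4, m5, m8}} = {m1, m2, m3, m4, m5, m6, m7, m8}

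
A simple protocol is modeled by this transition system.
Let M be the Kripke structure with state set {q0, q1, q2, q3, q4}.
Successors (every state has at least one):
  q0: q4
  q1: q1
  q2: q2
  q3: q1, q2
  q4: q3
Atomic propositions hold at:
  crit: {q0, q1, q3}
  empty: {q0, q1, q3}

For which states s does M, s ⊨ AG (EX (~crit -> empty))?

Sat(~crit) = {q2, q4}
Sat(~crit -> empty) = {q0, q1, q3}
Sat(EX (~crit -> empty)) = {s : some successor in {q0, q1, q3}} = {q1, q3, q4}
AG (EX (~crit -> empty)): greatest fixpoint, start Z0 = {q1, q3, q4}, keep only states in Sat with every successor in Z. Z1 = {q1, q4}; Z2 = {q1}; fixed.
Sat(AG (EX (~crit -> empty))) = {q1}

{q1}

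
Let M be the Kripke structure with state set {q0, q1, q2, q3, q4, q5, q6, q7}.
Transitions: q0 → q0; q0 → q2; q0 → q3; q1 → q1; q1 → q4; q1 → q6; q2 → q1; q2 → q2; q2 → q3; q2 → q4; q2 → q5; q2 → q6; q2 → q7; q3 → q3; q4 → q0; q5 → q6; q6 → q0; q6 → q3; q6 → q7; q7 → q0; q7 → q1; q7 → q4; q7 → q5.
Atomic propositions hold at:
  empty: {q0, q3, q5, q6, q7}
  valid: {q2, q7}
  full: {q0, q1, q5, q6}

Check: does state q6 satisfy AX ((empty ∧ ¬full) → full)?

No

Sat(¬full) = {q2, q3, q4, q7}
Sat(empty ∧ ¬full) = {q3, q7}
Sat((empty ∧ ¬full) → full) = {q0, q1, q2, q4, q5, q6}
Sat(AX ((empty ∧ ¬full) → full)) = {s : every successor in {q0, q1, q2, q4, q5, q6}} = {q1, q4, q5, q7}
q6 ∉ Sat(AX ((empty ∧ ¬full) → full)) = {q1, q4, q5, q7}, so the formula does not hold at q6.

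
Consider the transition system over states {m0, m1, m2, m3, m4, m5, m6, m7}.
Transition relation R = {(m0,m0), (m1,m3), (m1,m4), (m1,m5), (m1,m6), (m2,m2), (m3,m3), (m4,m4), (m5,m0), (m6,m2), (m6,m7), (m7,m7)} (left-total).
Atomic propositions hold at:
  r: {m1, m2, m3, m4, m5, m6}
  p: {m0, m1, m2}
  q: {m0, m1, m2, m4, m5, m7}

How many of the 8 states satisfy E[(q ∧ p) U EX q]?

7

Sat(q ∧ p) = {m0, m1, m2}
Sat(EX q) = {s : some successor in {m0, m1, m2, m4, m5, m7}} = {m0, m1, m2, m4, m5, m6, m7}
E[(q ∧ p) U EX q]: least fixpoint, start Z0 = Sat(EX q) = {m0, m1, m2, m4, m5, m6, m7}, add states in Sat(q ∧ p) with some successor in Z. Already a fixed point.
Sat(E[(q ∧ p) U EX q]) = {m0, m1, m2, m4, m5, m6, m7}
|Sat(E[(q ∧ p) U EX q])| = |{m0, m1, m2, m4, m5, m6, m7}| = 7.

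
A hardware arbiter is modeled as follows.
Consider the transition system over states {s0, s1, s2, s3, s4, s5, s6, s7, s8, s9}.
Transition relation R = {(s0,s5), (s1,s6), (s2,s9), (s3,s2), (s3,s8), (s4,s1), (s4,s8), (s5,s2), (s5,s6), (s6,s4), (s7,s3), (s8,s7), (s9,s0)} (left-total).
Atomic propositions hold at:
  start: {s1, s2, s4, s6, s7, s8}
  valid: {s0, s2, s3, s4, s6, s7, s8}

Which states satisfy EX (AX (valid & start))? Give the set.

Sat(valid & start) = {s2, s4, s6, s7, s8}
Sat(AX (valid & start)) = {s : every successor in {s2, s4, s6, s7, s8}} = {s1, s3, s5, s6, s8}
Sat(EX (AX (valid & start))) = {s : some successor in {s1, s3, s5, s6, s8}} = {s0, s1, s3, s4, s5, s7}

{s0, s1, s3, s4, s5, s7}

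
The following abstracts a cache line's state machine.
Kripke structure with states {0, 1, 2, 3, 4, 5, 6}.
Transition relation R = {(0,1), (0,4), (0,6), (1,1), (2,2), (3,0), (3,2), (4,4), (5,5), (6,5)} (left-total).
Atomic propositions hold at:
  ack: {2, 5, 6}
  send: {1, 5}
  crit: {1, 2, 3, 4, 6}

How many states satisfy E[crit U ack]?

4

E[crit U ack]: least fixpoint, start Z0 = Sat(ack) = {2, 5, 6}, add states in Sat(crit) with some successor in Z. Z1 = {2, 3, 5, 6}; fixed.
Sat(E[crit U ack]) = {2, 3, 5, 6}
|Sat(E[crit U ack])| = |{2, 3, 5, 6}| = 4.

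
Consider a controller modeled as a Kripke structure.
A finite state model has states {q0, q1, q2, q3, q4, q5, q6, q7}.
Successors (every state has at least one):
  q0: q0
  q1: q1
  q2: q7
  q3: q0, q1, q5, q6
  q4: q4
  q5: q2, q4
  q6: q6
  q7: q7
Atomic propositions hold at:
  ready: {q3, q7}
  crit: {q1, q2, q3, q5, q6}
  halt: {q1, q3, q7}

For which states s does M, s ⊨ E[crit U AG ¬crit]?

{q0, q2, q3, q4, q5, q7}

Sat(¬crit) = {q0, q4, q7}
AG ¬crit: greatest fixpoint, start Z0 = {q0, q4, q7}, keep only states in Sat with every successor in Z. Already a fixed point.
Sat(AG ¬crit) = {q0, q4, q7}
E[crit U AG ¬crit]: least fixpoint, start Z0 = Sat(AG ¬crit) = {q0, q4, q7}, add states in Sat(crit) with some successor in Z. Z1 = {q0, q2, q3, q4, q5, q7}; fixed.
Sat(E[crit U AG ¬crit]) = {q0, q2, q3, q4, q5, q7}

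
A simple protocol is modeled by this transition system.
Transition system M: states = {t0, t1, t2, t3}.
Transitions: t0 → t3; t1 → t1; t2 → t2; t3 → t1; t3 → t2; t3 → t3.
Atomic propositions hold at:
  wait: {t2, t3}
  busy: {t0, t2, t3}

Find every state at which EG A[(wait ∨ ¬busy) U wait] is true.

{t2, t3}

Sat(¬busy) = {t1}
Sat(wait ∨ ¬busy) = {t1, t2, t3}
A[(wait ∨ ¬busy) U wait]: least fixpoint, start Z0 = Sat(wait) = {t2, t3}, add states in Sat(wait ∨ ¬busy) with every successor in Z. Already a fixed point.
Sat(A[(wait ∨ ¬busy) U wait]) = {t2, t3}
EG A[(wait ∨ ¬busy) U wait]: greatest fixpoint, start Z0 = {t2, t3}, keep only states in Sat with some successor in Z. Already a fixed point.
Sat(EG A[(wait ∨ ¬busy) U wait]) = {t2, t3}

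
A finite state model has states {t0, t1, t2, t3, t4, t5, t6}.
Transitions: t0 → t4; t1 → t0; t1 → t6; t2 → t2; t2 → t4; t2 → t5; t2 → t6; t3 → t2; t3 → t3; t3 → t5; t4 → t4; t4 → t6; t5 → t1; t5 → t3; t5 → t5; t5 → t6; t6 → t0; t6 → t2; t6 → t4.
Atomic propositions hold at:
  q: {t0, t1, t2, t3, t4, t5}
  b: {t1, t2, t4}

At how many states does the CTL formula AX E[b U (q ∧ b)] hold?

Sat(q ∧ b) = {t1, t2, t4}
E[b U (q ∧ b)]: least fixpoint, start Z0 = Sat((q ∧ b)) = {t1, t2, t4}, add states in Sat(b) with some successor in Z. Already a fixed point.
Sat(E[b U (q ∧ b)]) = {t1, t2, t4}
Sat(AX E[b U (q ∧ b)]) = {s : every successor in {t1, t2, t4}} = {t0}
|Sat(AX E[b U (q ∧ b)])| = |{t0}| = 1.

1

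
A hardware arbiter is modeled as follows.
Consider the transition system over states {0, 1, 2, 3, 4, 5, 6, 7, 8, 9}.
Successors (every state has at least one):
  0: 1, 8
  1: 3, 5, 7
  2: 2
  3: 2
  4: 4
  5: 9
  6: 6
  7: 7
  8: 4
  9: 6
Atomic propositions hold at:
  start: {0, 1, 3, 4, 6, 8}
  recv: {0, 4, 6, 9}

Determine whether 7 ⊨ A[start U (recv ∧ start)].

No

Sat(recv ∧ start) = {0, 4, 6}
A[start U (recv ∧ start)]: least fixpoint, start Z0 = Sat((recv ∧ start)) = {0, 4, 6}, add states in Sat(start) with every successor in Z. Z1 = {0, 4, 6, 8}; fixed.
Sat(A[start U (recv ∧ start)]) = {0, 4, 6, 8}
7 ∉ Sat(A[start U (recv ∧ start)]) = {0, 4, 6, 8}, so the formula does not hold at 7.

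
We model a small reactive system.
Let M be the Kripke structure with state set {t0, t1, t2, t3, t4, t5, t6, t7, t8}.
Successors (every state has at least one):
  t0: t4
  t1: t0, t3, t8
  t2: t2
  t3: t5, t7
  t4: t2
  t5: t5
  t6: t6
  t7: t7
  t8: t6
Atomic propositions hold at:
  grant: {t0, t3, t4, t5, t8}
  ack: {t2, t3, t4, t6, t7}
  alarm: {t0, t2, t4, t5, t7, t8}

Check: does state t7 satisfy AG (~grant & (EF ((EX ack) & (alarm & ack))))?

Sat(~grant) = {t1, t2, t6, t7}
Sat(EX ack) = {s : some successor in {t2, t3, t4, t6, t7}} = {t0, t1, t2, t3, t4, t6, t7, t8}
Sat(alarm & ack) = {t2, t4, t7}
Sat((EX ack) & (alarm & ack)) = {t2, t4, t7}
EF ((EX ack) & (alarm & ack)): least fixpoint, start Z0 = {t2, t4, t7}, add states with some successor in Z. Z1 = {t0, t2, t3, t4, t7}; Z2 = {t0, t1, t2, t3, t4, t7}; fixed.
Sat(EF ((EX ack) & (alarm & ack))) = {t0, t1, t2, t3, t4, t7}
Sat(~grant & (EF ((EX ack) & (alarm & ack)))) = {t1, t2, t7}
AG (~grant & (EF ((EX ack) & (alarm & ack)))): greatest fixpoint, start Z0 = {t1, t2, t7}, keep only states in Sat with every successor in Z. Z1 = {t2, t7}; fixed.
Sat(AG (~grant & (EF ((EX ack) & (alarm & ack))))) = {t2, t7}
t7 ∈ Sat(AG (~grant & (EF ((EX ack) & (alarm & ack))))) = {t2, t7}, so the formula holds at t7.

Yes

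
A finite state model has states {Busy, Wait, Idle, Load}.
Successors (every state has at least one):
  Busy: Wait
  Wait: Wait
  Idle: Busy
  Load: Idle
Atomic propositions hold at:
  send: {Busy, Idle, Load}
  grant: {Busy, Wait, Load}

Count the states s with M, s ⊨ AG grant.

2

AG grant: greatest fixpoint, start Z0 = {Busy, Wait, Load}, keep only states in Sat with every successor in Z. Z1 = {Busy, Wait}; fixed.
Sat(AG grant) = {Busy, Wait}
|Sat(AG grant)| = |{Busy, Wait}| = 2.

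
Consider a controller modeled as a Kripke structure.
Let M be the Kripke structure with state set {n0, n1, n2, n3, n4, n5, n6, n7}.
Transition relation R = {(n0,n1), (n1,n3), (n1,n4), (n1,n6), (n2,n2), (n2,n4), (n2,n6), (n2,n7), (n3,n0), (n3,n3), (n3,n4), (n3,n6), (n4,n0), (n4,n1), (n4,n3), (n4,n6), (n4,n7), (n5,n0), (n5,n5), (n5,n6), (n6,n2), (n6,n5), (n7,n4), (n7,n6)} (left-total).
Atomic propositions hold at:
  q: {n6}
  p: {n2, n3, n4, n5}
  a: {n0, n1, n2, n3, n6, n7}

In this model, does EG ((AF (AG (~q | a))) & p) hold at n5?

Sat(~q) = {n0, n1, n2, n3, n4, n5, n7}
Sat(~q | a) = {n0, n1, n2, n3, n4, n5, n6, n7}
AG (~q | a): greatest fixpoint, start Z0 = {n0, n1, n2, n3, n4, n5, n6, n7}, keep only states in Sat with every successor in Z. Already a fixed point.
Sat(AG (~q | a)) = {n0, n1, n2, n3, n4, n5, n6, n7}
AF (AG (~q | a)): least fixpoint, start Z0 = {n0, n1, n2, n3, n4, n5, n6, n7}, add states with every successor in Z. Already a fixed point.
Sat(AF (AG (~q | a))) = {n0, n1, n2, n3, n4, n5, n6, n7}
Sat((AF (AG (~q | a))) & p) = {n2, n3, n4, n5}
EG ((AF (AG (~q | a))) & p): greatest fixpoint, start Z0 = {n2, n3, n4, n5}, keep only states in Sat with some successor in Z. Already a fixed point.
Sat(EG ((AF (AG (~q | a))) & p)) = {n2, n3, n4, n5}
n5 ∈ Sat(EG ((AF (AG (~q | a))) & p)) = {n2, n3, n4, n5}, so the formula holds at n5.

Yes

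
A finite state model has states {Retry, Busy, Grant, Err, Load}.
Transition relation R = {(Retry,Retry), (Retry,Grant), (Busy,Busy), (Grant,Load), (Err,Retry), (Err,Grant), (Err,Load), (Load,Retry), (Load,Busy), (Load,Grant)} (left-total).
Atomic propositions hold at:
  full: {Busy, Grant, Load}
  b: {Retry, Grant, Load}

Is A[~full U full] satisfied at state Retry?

Sat(~full) = {Retry, Err}
A[~full U full]: least fixpoint, start Z0 = Sat(full) = {Busy, Grant, Load}, add states in Sat(~full) with every successor in Z. Already a fixed point.
Sat(A[~full U full]) = {Busy, Grant, Load}
Retry ∉ Sat(A[~full U full]) = {Busy, Grant, Load}, so the formula does not hold at Retry.

No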